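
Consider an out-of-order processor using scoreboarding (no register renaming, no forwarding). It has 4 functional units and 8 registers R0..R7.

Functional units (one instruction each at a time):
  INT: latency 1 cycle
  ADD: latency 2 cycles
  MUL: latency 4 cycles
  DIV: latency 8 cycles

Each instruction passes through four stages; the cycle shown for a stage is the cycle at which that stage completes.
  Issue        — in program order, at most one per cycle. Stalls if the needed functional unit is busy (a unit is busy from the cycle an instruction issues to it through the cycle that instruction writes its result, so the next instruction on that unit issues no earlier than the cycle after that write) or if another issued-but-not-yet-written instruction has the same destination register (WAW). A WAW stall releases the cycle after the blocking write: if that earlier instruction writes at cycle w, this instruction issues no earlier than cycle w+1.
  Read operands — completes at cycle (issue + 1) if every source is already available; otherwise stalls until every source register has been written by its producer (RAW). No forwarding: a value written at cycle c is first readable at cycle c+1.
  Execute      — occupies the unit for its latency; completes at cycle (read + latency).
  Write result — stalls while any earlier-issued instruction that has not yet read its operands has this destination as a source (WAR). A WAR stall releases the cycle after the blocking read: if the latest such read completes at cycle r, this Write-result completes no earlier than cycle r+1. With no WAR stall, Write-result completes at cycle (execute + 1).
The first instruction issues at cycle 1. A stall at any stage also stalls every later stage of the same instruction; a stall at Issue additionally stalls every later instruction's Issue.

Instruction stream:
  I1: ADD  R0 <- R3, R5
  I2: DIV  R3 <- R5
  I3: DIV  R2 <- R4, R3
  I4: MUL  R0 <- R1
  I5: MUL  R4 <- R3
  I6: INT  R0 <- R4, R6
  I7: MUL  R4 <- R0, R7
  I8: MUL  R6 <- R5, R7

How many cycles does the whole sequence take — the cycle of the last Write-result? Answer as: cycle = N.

t=1  I1 issues→ADD
t=2  I1 reads · I2 issues→DIV
t=3  I2 reads
t=4  I1 exec-done
t=5  I1 writes R0
t=11  I2 exec-done
t=12  I2 writes R3
t=13  I3 issues→DIV
t=14  I3 reads · I4 issues→MUL
t=15  I4 reads
t=19  I4 exec-done
t=20  I4 writes R0
t=21  I5 issues→MUL
t=22  I3 exec-done · I5 reads · I6 issues→INT
t=23  I3 writes R2
t=26  I5 exec-done
t=27  I5 writes R4
t=28  I6 reads · I7 issues→MUL
t=29  I6 exec-done
t=30  I6 writes R0
t=31  I7 reads
t=35  I7 exec-done
t=36  I7 writes R4
t=37  I8 issues→MUL
t=38  I8 reads
t=42  I8 exec-done
t=43  I8 writes R6

cycle = 43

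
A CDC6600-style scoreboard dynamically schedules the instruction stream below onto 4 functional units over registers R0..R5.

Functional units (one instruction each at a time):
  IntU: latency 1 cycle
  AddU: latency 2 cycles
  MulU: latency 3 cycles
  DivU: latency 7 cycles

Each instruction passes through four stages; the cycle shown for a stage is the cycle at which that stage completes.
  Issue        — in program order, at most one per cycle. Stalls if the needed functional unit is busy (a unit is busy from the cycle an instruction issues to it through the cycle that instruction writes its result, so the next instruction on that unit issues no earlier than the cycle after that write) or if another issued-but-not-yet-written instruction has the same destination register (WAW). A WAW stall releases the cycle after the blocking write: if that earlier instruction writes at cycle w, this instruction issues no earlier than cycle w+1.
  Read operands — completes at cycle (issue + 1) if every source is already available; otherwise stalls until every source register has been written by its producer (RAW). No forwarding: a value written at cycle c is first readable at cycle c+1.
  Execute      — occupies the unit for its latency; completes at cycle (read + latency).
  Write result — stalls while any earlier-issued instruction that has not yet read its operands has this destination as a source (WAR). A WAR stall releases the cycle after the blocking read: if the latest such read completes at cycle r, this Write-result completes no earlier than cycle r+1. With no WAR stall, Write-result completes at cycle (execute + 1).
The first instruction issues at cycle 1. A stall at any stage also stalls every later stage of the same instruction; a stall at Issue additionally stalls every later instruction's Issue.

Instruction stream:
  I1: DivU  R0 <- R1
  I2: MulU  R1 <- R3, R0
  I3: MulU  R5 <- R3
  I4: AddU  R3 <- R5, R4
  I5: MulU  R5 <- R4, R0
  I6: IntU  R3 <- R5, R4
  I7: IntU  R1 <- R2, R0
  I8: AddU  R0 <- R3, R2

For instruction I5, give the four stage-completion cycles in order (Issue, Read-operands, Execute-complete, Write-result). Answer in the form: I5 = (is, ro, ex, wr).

1) issue 1, read 2, done 9, write 10
2) issue 2, read 11, done 14, write 15  <RAW R0: wait I1 write@10>
3) issue 16, read 17, done 20, write 21  <struct: MulU busy until I2 writes@15>
4) issue 17, read 22, done 24, write 25  <RAW R5: wait I3 write@21>
5) issue 22, read 23, done 26, write 27  <struct: MulU busy until I3 writes@21>
6) issue 26, read 28, done 29, write 30  <WAW R3: wait I4 write@25 / RAW R5: wait I5 write@27>
7) issue 31, read 32, done 33, write 34  <struct: IntU busy until I6 writes@30>
8) issue 32, read 33, done 35, write 36

I5 = (22, 23, 26, 27)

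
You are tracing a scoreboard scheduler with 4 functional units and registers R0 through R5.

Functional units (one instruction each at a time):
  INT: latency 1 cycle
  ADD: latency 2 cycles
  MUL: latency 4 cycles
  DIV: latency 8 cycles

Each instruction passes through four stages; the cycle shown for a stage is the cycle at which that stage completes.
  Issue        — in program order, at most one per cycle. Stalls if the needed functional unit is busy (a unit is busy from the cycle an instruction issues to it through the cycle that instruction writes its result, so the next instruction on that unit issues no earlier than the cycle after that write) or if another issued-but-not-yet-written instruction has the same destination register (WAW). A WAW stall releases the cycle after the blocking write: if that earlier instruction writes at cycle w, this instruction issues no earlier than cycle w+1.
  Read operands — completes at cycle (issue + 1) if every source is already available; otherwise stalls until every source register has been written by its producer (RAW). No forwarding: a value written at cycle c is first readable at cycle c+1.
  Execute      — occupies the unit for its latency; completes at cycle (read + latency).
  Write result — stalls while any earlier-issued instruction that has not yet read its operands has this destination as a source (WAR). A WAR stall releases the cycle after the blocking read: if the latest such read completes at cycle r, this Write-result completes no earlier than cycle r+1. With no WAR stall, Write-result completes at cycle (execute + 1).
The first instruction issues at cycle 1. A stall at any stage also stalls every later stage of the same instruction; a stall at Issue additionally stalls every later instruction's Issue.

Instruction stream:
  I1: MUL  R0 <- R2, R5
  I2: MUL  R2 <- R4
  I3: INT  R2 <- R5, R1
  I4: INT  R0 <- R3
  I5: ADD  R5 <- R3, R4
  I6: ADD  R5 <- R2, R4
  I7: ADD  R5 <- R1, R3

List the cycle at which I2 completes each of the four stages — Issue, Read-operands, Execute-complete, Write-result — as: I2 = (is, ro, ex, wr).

I1 -> (1, 2, 6, 7)
I2 -> (8, 9, 13, 14)  // struct: MUL busy until I1 writes@7
I3 -> (15, 16, 17, 18)  // WAW R2: wait I2 write@14
I4 -> (19, 20, 21, 22)  // struct: INT busy until I3 writes@18
I5 -> (20, 21, 23, 24)
I6 -> (25, 26, 28, 29)  // struct: ADD busy until I5 writes@24
I7 -> (30, 31, 33, 34)  // struct: ADD busy until I6 writes@29

I2 = (8, 9, 13, 14)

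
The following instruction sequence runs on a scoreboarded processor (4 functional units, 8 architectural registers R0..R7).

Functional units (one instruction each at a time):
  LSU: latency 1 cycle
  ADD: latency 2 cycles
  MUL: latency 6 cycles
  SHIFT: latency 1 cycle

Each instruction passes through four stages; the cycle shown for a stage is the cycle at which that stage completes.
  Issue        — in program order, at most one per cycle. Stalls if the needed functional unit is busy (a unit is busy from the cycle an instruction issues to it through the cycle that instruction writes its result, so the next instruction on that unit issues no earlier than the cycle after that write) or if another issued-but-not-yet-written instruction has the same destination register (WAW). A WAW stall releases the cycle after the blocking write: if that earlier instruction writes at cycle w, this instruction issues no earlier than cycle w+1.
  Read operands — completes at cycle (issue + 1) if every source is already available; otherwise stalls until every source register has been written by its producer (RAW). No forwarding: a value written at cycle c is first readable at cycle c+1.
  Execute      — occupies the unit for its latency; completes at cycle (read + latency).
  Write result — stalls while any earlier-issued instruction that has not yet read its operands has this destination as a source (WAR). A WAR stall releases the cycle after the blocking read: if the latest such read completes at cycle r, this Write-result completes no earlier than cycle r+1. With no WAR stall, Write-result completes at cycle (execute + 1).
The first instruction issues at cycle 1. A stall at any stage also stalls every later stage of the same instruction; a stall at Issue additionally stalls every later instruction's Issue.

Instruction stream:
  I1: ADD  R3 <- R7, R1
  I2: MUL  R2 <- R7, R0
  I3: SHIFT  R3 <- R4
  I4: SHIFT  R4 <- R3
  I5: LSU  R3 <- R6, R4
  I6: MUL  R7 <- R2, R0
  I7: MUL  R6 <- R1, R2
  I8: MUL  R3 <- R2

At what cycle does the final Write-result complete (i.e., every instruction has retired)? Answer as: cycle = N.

1) issue 1, read 2, done 4, write 5
2) issue 2, read 3, done 9, write 10
3) issue 6, read 7, done 8, write 9  <WAW R3: wait I1 write@5>
4) issue 10, read 11, done 12, write 13  <struct: SHIFT busy until I3 writes@9>
5) issue 11, read 14, done 15, write 16  <RAW R4: wait I4 write@13>
6) issue 12, read 13, done 19, write 20
7) issue 21, read 22, done 28, write 29  <struct: MUL busy until I6 writes@20>
8) issue 30, read 31, done 37, write 38  <struct: MUL busy until I7 writes@29>

cycle = 38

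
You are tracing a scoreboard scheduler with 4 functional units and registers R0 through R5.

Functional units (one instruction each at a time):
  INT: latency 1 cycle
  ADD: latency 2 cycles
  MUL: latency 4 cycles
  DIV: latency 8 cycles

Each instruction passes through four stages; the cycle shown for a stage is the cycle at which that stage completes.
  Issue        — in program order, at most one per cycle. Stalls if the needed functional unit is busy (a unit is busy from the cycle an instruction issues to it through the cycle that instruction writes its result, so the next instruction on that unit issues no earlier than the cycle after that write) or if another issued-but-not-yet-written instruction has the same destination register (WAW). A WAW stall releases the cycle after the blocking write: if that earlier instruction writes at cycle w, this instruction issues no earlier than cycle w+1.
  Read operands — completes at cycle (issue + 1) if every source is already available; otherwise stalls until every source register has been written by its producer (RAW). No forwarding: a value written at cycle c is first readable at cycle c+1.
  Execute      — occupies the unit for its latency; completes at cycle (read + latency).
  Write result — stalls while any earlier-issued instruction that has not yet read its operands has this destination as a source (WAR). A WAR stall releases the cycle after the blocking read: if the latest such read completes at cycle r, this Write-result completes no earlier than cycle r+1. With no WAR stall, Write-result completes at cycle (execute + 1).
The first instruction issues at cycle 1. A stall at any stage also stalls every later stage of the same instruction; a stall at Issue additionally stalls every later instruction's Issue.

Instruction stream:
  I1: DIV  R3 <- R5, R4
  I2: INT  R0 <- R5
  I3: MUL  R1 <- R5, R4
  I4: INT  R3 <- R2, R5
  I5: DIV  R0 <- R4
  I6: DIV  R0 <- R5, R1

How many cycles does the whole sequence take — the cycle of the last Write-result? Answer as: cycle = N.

cycle = 34

cycle 1: I1 issues→DIV
cycle 2: I1 reads · I2 issues→INT
cycle 3: I2 reads · I3 issues→MUL
cycle 4: I2 exec-done · I3 reads
cycle 5: I2 writes R0
cycle 8: I3 exec-done
cycle 9: I3 writes R1
cycle 10: I1 exec-done
cycle 11: I1 writes R3
cycle 12: I4 issues→INT
cycle 13: I4 reads · I5 issues→DIV
cycle 14: I4 exec-done · I5 reads
cycle 15: I4 writes R3
cycle 22: I5 exec-done
cycle 23: I5 writes R0
cycle 24: I6 issues→DIV
cycle 25: I6 reads
cycle 33: I6 exec-done
cycle 34: I6 writes R0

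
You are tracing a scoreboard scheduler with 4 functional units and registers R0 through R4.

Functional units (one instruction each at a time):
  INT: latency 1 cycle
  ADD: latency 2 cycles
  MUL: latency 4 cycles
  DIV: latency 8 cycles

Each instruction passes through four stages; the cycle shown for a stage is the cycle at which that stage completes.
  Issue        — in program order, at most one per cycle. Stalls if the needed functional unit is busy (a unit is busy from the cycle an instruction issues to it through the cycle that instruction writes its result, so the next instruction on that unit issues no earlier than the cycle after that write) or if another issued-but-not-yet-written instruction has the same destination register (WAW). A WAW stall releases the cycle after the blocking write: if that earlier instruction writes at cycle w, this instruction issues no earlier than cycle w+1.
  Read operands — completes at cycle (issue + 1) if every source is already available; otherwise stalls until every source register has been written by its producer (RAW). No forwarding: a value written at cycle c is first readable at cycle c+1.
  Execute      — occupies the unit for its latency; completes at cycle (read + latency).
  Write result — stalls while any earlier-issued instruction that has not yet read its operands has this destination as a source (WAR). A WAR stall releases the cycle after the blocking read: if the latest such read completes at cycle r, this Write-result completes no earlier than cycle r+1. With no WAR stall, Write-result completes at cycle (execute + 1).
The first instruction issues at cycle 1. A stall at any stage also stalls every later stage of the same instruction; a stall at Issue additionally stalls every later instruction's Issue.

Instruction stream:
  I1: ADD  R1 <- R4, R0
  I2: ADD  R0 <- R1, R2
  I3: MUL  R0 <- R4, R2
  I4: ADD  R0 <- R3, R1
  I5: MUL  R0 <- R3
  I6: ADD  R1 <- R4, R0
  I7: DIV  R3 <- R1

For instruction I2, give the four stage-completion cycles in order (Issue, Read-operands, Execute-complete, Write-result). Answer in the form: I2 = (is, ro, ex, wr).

t=1  issue I1 (ADD)
t=2  I1 read-ops
t=4  I1 finished on ADD
t=5  I1→R1
t=6  issue I2 (ADD)
t=7  I2 read-ops
t=9  I2 finished on ADD
t=10  I2→R0
t=11  issue I3 (MUL)
t=12  I3 read-ops
t=16  I3 finished on MUL
t=17  I3→R0
t=18  issue I4 (ADD)
t=19  I4 read-ops
t=21  I4 finished on ADD
t=22  I4→R0
t=23  issue I5 (MUL)
t=24  I5 read-ops, issue I6 (ADD)
t=25  issue I7 (DIV)
t=28  I5 finished on MUL
t=29  I5→R0
t=30  I6 read-ops
t=32  I6 finished on ADD
t=33  I6→R1
t=34  I7 read-ops
t=42  I7 finished on DIV
t=43  I7→R3

I2 = (6, 7, 9, 10)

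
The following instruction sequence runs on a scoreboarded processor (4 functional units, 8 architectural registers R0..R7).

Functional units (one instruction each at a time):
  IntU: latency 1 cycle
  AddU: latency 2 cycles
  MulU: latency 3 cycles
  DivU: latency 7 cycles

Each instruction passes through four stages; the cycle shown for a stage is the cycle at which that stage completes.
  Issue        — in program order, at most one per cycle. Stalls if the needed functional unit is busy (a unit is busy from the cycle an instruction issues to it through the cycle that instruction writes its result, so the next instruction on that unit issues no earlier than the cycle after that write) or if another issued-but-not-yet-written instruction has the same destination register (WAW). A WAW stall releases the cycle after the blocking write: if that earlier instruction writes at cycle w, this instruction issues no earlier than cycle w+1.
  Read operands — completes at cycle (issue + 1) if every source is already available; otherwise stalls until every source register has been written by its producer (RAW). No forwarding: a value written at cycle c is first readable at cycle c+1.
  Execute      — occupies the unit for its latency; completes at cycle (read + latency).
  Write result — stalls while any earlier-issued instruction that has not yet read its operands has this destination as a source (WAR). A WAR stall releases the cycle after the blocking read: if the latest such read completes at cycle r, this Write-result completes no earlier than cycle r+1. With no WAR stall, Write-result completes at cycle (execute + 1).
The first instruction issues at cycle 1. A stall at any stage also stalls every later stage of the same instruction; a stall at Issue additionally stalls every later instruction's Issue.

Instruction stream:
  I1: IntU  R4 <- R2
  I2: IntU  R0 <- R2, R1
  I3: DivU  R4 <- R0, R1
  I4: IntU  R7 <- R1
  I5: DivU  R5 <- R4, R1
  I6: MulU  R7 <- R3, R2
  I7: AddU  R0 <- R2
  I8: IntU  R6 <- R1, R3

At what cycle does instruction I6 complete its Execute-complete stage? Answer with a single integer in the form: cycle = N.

I1: IS=1 RO=2 EX=3 WR=4
I2: IS=5 RO=6 EX=7 WR=8  [struct: IntU busy until I1 writes@4]
I3: IS=6 RO=9 EX=16 WR=17  [RAW R0: wait I2 write@8]
I4: IS=9 RO=10 EX=11 WR=12  [struct: IntU busy until I2 writes@8]
I5: IS=18 RO=19 EX=26 WR=27  [struct: DivU busy until I3 writes@17]
I6: IS=19 RO=20 EX=23 WR=24
I7: IS=20 RO=21 EX=23 WR=24
I8: IS=21 RO=22 EX=23 WR=24

cycle = 23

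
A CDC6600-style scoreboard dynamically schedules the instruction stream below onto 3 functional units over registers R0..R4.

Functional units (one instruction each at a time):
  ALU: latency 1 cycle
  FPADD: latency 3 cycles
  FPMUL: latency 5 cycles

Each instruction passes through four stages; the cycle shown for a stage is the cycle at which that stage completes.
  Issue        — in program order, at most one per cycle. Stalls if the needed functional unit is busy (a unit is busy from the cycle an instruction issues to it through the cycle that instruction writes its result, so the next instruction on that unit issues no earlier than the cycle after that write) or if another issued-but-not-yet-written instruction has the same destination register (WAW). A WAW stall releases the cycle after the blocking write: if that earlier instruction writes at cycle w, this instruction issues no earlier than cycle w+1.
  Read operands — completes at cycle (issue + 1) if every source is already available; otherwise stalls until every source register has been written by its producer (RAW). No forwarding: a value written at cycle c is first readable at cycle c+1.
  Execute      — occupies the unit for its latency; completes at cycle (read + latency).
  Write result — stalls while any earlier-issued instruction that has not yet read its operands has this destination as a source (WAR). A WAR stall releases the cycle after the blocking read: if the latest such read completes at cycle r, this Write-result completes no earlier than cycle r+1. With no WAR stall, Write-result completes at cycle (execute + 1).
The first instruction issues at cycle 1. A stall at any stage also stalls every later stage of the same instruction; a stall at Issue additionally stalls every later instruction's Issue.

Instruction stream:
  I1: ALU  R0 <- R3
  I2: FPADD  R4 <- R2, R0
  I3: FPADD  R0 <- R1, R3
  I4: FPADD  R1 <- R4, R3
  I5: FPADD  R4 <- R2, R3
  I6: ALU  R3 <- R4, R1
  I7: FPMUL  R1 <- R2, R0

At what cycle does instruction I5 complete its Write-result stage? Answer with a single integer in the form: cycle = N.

1) issue 1, read 2, done 3, write 4
2) issue 2, read 5, done 8, write 9  <RAW R0: wait I1 write@4>
3) issue 10, read 11, done 14, write 15  <struct: FPADD busy until I2 writes@9>
4) issue 16, read 17, done 20, write 21  <struct: FPADD busy until I3 writes@15>
5) issue 22, read 23, done 26, write 27  <struct: FPADD busy until I4 writes@21>
6) issue 23, read 28, done 29, write 30  <RAW R4: wait I5 write@27>
7) issue 24, read 25, done 30, write 31

cycle = 27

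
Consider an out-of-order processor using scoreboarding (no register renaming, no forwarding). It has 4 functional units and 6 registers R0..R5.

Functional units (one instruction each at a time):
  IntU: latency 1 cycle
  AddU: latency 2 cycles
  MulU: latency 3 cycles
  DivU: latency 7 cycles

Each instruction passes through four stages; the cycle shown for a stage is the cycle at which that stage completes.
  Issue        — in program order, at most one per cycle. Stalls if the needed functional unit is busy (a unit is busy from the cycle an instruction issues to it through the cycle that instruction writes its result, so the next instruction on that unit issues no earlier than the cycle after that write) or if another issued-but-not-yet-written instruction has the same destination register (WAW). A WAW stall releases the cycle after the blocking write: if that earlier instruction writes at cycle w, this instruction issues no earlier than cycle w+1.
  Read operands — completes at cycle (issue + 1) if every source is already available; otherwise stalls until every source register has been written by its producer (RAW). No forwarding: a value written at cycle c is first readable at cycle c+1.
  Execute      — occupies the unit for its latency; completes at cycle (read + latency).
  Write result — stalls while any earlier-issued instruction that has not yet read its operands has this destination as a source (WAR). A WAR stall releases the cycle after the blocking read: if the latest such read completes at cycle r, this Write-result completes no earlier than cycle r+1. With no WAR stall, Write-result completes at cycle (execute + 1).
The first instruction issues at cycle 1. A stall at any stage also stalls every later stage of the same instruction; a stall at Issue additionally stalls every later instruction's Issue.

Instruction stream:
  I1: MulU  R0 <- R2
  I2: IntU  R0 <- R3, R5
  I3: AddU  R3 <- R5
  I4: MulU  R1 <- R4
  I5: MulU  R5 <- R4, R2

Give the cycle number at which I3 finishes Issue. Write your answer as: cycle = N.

cycle = 8

  I1 | 1 | 2 | 5 | 6
  I2 | 7 | 8 | 9 | 10   WAW R0: wait I1 write@6
  I3 | 8 | 9 | 11 | 12
  I4 | 9 | 10 | 13 | 14
  I5 | 15 | 16 | 19 | 20   struct: MulU busy until I4 writes@14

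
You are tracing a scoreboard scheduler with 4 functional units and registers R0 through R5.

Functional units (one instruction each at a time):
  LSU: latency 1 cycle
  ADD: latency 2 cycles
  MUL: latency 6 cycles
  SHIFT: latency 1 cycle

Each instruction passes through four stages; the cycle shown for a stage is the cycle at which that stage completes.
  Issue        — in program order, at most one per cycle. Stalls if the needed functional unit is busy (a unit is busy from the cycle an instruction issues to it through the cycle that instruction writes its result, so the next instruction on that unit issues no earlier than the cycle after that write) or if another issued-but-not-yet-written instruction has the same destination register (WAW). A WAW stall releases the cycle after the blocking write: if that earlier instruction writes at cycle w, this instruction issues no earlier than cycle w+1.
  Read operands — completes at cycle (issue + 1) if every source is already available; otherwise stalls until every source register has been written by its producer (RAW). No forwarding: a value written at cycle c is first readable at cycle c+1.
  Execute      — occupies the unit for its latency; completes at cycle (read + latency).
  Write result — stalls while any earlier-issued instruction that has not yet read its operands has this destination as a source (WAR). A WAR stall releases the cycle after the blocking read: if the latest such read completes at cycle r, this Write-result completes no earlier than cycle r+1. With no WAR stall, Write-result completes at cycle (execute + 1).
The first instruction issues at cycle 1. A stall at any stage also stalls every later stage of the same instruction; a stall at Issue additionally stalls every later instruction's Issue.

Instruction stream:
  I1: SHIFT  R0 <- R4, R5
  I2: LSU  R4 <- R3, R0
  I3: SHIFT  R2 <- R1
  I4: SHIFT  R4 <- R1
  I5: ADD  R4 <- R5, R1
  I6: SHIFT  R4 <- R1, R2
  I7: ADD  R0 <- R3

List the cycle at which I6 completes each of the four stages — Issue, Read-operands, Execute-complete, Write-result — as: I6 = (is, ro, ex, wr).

I1  is:1  ro:2  ex:3  wr:4
I2  is:2  ro:5  ex:6  wr:7  — RAW R0: wait I1 write@4
I3  is:5  ro:6  ex:7  wr:8  — struct: SHIFT busy until I1 writes@4
I4  is:9  ro:10  ex:11  wr:12  — struct: SHIFT busy until I3 writes@8
I5  is:13  ro:14  ex:16  wr:17  — WAW R4: wait I4 write@12
I6  is:18  ro:19  ex:20  wr:21  — WAW R4: wait I5 write@17
I7  is:19  ro:20  ex:22  wr:23

I6 = (18, 19, 20, 21)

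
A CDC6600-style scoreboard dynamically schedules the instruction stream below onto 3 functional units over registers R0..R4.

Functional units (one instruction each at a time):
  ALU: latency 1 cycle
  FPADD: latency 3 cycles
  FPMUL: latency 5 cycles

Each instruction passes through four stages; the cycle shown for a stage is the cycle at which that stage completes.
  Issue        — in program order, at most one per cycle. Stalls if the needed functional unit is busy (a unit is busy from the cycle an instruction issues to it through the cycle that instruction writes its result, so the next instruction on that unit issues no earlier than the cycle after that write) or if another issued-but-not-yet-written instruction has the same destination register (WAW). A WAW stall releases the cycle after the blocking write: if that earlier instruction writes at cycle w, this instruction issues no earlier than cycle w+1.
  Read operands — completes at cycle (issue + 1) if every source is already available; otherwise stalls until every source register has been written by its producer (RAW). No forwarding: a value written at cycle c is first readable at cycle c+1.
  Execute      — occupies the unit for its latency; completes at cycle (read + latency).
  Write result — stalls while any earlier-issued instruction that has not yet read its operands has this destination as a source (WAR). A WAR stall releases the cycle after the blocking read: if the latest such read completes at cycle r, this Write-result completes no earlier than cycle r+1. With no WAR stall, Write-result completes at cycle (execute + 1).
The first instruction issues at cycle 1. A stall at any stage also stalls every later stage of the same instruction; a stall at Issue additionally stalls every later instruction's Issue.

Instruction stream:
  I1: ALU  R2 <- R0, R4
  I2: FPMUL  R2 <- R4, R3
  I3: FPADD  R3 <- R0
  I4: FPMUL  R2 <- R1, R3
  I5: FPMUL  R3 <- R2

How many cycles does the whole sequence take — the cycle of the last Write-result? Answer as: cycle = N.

c1: I1 dispatched to ALU
c2: I1 operands ready
c3: I1 complete
c4: R2←I1
c5: I2 dispatched to FPMUL
c6: I2 operands ready, I3 dispatched to FPADD
c7: I3 operands ready
c10: I3 complete
c11: I2 complete, R3←I3
c12: R2←I2
c13: I4 dispatched to FPMUL
c14: I4 operands ready
c19: I4 complete
c20: R2←I4
c21: I5 dispatched to FPMUL
c22: I5 operands ready
c27: I5 complete
c28: R3←I5

cycle = 28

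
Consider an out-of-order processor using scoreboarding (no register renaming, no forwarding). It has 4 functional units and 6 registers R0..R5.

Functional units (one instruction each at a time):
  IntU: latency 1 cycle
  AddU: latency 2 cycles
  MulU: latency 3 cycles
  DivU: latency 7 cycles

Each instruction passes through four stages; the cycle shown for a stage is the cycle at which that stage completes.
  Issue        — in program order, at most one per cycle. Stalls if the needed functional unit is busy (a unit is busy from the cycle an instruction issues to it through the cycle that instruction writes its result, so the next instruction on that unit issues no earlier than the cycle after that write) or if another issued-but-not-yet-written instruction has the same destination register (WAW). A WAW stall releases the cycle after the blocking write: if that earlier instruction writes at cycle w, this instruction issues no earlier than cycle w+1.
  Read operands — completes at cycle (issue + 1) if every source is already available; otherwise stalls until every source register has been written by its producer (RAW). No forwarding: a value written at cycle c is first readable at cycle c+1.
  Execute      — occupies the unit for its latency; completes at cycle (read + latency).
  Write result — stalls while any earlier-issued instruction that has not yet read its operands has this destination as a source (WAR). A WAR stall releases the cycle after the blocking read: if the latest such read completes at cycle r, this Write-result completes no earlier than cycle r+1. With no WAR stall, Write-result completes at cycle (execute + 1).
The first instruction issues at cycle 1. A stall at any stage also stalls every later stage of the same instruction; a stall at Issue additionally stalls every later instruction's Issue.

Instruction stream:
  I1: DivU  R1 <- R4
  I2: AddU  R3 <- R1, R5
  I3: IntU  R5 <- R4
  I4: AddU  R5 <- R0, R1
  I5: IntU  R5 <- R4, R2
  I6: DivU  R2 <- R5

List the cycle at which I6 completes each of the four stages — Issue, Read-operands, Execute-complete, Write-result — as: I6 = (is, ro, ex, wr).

[1] issue I1 (DivU)
[2] I1 read-ops; issue I2 (AddU)
[3] issue I3 (IntU)
[4] I3 read-ops
[5] I3 finished on IntU
[9] I1 finished on DivU
[10] I1→R1
[11] I2 read-ops
[12] I3→R5
[13] I2 finished on AddU
[14] I2→R3
[15] issue I4 (AddU)
[16] I4 read-ops
[18] I4 finished on AddU
[19] I4→R5
[20] issue I5 (IntU)
[21] I5 read-ops; issue I6 (DivU)
[22] I5 finished on IntU
[23] I5→R5
[24] I6 read-ops
[31] I6 finished on DivU
[32] I6→R2

I6 = (21, 24, 31, 32)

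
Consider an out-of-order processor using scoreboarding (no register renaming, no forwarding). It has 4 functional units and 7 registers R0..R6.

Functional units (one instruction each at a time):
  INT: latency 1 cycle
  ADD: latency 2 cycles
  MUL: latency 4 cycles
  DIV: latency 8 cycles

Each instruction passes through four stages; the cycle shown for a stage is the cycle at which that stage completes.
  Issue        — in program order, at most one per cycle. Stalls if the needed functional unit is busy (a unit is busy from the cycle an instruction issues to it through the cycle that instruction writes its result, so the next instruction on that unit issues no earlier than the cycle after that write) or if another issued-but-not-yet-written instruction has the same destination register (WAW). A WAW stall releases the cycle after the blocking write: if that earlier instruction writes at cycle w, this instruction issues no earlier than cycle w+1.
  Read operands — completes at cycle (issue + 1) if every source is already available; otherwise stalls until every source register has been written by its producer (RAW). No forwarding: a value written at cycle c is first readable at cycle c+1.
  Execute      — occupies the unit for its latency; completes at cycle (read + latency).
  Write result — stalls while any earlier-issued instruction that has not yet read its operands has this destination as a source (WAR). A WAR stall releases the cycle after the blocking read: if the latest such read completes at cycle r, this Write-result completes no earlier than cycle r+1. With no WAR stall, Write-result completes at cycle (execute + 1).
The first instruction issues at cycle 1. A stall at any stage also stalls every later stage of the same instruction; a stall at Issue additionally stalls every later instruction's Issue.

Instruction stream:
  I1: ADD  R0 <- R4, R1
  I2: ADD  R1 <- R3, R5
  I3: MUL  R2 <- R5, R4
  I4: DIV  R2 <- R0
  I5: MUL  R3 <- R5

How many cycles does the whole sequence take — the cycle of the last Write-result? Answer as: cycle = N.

cycle 1: I1 dispatched to ADD
cycle 2: I1 operands ready
cycle 4: I1 complete
cycle 5: R0←I1
cycle 6: I2 dispatched to ADD
cycle 7: I2 operands ready | I3 dispatched to MUL
cycle 8: I3 operands ready
cycle 9: I2 complete
cycle 10: R1←I2
cycle 12: I3 complete
cycle 13: R2←I3
cycle 14: I4 dispatched to DIV
cycle 15: I4 operands ready | I5 dispatched to MUL
cycle 16: I5 operands ready
cycle 20: I5 complete
cycle 21: R3←I5
cycle 23: I4 complete
cycle 24: R2←I4

cycle = 24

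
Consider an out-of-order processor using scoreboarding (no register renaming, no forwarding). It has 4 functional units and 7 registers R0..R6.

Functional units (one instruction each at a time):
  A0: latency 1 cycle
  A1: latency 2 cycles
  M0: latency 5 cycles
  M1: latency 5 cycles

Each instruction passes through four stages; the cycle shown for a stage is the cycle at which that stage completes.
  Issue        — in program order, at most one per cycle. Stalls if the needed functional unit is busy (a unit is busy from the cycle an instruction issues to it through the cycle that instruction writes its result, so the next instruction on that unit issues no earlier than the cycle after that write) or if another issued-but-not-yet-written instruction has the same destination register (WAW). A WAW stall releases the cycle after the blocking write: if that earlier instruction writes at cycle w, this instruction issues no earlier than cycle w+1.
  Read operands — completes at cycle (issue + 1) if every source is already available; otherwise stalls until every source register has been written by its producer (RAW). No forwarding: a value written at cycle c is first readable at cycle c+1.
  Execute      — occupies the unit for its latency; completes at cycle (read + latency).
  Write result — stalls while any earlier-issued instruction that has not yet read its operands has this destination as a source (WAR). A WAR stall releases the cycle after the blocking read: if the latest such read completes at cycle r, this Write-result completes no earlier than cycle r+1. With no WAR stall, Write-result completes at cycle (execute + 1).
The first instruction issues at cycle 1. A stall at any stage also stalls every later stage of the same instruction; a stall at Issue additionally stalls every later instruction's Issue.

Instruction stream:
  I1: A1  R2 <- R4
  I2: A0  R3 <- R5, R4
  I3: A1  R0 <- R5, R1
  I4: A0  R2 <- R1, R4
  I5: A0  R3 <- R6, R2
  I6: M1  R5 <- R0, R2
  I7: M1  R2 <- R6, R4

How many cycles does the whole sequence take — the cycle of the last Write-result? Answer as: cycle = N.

cycle = 27

cycle 1: issue I1 (A1)
cycle 2: I1 read-ops, issue I2 (A0)
cycle 3: I2 read-ops
cycle 4: I1 finished on A1, I2 finished on A0
cycle 5: I1→R2, I2→R3
cycle 6: issue I3 (A1)
cycle 7: I3 read-ops, issue I4 (A0)
cycle 8: I4 read-ops
cycle 9: I3 finished on A1, I4 finished on A0
cycle 10: I3→R0, I4→R2
cycle 11: issue I5 (A0)
cycle 12: I5 read-ops, issue I6 (M1)
cycle 13: I5 finished on A0, I6 read-ops
cycle 14: I5→R3
cycle 18: I6 finished on M1
cycle 19: I6→R5
cycle 20: issue I7 (M1)
cycle 21: I7 read-ops
cycle 26: I7 finished on M1
cycle 27: I7→R2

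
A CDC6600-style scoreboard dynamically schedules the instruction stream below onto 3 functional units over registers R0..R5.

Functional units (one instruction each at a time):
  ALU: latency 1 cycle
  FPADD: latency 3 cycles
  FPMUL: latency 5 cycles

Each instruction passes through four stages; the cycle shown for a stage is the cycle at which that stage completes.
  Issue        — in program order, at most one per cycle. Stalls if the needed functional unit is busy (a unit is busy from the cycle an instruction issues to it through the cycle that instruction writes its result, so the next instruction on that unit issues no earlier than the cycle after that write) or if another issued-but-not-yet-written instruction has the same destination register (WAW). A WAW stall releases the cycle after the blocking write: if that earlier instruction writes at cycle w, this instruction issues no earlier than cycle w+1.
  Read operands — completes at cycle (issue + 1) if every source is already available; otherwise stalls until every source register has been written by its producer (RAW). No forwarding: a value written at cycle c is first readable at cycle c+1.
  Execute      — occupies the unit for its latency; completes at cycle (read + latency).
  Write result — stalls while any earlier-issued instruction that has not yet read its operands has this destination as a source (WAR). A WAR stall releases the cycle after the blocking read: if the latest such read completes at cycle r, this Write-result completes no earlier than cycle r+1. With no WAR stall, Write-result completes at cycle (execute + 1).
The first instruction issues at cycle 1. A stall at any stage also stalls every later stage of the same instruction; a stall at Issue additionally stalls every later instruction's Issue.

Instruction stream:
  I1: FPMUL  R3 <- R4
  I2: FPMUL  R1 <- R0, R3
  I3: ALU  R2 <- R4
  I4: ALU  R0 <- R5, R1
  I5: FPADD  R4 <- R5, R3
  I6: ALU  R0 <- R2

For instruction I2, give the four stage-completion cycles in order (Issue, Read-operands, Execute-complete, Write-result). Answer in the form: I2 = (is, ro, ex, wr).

I2 = (9, 10, 15, 16)

I1  is:1  ro:2  ex:7  wr:8
I2  is:9  ro:10  ex:15  wr:16  — struct: FPMUL busy until I1 writes@8
I3  is:10  ro:11  ex:12  wr:13
I4  is:14  ro:17  ex:18  wr:19  — struct: ALU busy until I3 writes@13, RAW R1: wait I2 write@16
I5  is:15  ro:16  ex:19  wr:20
I6  is:20  ro:21  ex:22  wr:23  — struct: ALU busy until I4 writes@19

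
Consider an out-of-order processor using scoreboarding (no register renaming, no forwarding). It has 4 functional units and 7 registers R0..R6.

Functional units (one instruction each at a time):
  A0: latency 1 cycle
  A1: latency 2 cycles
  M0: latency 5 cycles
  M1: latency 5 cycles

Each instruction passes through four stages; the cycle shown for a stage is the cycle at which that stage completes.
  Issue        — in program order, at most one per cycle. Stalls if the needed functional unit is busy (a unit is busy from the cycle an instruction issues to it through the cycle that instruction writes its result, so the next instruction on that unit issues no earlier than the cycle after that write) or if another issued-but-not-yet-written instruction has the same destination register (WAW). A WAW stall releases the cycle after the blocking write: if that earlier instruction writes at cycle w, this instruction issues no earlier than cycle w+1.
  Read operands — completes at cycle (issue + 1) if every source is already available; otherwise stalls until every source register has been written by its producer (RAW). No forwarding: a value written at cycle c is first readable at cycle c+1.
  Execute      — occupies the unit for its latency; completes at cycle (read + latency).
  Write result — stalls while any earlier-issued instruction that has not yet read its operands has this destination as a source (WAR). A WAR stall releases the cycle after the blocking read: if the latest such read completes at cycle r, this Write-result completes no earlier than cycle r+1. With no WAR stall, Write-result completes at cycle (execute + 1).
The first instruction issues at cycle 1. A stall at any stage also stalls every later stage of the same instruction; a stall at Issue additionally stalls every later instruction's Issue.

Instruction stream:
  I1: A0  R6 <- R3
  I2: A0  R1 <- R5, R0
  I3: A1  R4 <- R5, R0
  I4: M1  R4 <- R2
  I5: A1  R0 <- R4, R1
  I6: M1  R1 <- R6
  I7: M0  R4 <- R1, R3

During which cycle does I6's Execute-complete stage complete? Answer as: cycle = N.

c1: I1→A0
c2: I1 RO
c3: I1 EX
c4: I1 WR R6
c5: I2→A0
c6: I2 RO; I3→A1
c7: I2 EX; I3 RO
c8: I2 WR R1
c9: I3 EX
c10: I3 WR R4
c11: I4→M1
c12: I4 RO; I5→A1
c17: I4 EX
c18: I4 WR R4
c19: I5 RO; I6→M1
c20: I6 RO; I7→M0
c21: I5 EX
c22: I5 WR R0
c25: I6 EX
c26: I6 WR R1
c27: I7 RO
c32: I7 EX
c33: I7 WR R4

cycle = 25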